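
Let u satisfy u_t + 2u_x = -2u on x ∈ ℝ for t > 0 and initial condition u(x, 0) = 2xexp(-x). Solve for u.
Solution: Substitute u = exp(-x)w.
Then u_x = exp(-x)(w_x - w), u_t = exp(-x)w_t; substituting and dividing by exp(-x), the lower-order terms cancel: w_t + 2w_x = 0 (standard advection equation).
Data for w: w(x,0) = exp(x)u(x,0) = 2x.
By characteristics (dx/dt = 2), w(x,t) = f(x - 2t) with f = w(·, 0).
So w(x,t) = -4t + 2x, and u(x,t) = exp(-x)w(x,t).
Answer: u(x, t) = -4texp(-x) + 2xexp(-x)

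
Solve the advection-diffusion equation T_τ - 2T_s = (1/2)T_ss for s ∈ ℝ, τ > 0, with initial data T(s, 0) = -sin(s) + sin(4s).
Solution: Change to a moving frame: let η = s + 2τ, σ = τ and write T(s,τ) = u(η,σ).
By the chain rule T_τ = u_σ + 2u_η, T_s = u_η, T_ss = u_ηη.
Then T_τ - 2T_s = u_σ: the advection term cancels and the PDE becomes the heat equation u_σ = (1/2)u_ηη on η ∈ ℝ.
Initial data: u(η,0) = T(η,0) = -sin(η) + sin(4η).
On η ∈ ℝ each mode satisfies (sin(nη))″ = -n² sin(nη), so exp(-n²σ/2) sin(nη) solves the heat equation; by superposition u(η,σ) = Σ c_n exp(-n²σ/2) sin(nη).
Reading off the coefficients: c_1=-1, c_4=1, so u(η,σ) = exp(-8σ)sin(4η) - exp(-σ/2)sin(η).
Substituting back η = s + 2τ, σ = τ: T(s,τ) = u(s + 2τ, τ).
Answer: T(s, τ) = exp(-8τ)sin(4s + 8τ) - exp(-τ/2)sin(s + 2τ)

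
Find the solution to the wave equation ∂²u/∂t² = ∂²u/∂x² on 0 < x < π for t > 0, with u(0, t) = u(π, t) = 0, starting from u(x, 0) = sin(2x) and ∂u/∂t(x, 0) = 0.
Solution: Separating variables: u = Σ [A_n cos(ω_n t) + B_n sin(ω_n t)] sin(nx), ω_n = n. From ICs: A_2=1.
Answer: u(x, t) = sin(2x)cos(2t)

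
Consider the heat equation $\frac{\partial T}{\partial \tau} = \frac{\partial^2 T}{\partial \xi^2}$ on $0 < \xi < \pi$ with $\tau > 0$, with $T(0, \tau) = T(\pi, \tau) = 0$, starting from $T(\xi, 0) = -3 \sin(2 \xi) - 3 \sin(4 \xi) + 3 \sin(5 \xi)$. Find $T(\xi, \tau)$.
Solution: Using separation of variables $T = X(\xi)G(\tau)$:
Eigenfunctions: $\sin(n\xi)$, $n = 1, 2, 3, \ldots$
General solution: $T(\xi, \tau) = \sum c_n \sin(n\xi) e^{-n^2 \tau}$
Matching $T(\xi,0) = -3 \sin(2 \xi) - 3 \sin(4 \xi) + 3 \sin(5 \xi)$ term by term: $c_2=-3, c_4=-3, c_5=3$.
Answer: $T(\xi, \tau) = -3 e^{-4 \tau} \sin(2 \xi) - 3 e^{-16 \tau} \sin(4 \xi) + 3 e^{-25 \tau} \sin(5 \xi)$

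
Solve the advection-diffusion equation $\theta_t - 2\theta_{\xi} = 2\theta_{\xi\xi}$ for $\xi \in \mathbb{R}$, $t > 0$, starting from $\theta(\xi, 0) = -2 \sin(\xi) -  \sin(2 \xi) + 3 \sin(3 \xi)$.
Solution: Moving frame: $\eta = \xi + 2t$, $\sigma = t$, $\theta = u(\eta,\sigma)$, so $\theta_t = u_{\sigma} + 2u_{\eta}$ and $\theta_{\xi\xi} = u_{\eta\eta}$.
Hence $\theta_t - 2\theta_{\xi} = u_{\sigma}$ and the PDE becomes the heat equation $u_{\sigma} = 2u_{\eta\eta}$ on $\eta \in \mathbb{R}$.
Initial data: $u(\eta,0) = \theta(\eta,0) = -2 \sin(\eta) - \sin(2 \eta) + 3 \sin(3 \eta)$. Each mode $\sin(n\eta)$ decays as $e^{-2n^2\sigma}$ on $\mathbb{R}$, so $u(\eta,\sigma) = \sum c_n e^{-2n^2\sigma} \sin(n\eta)$ with $c_1=-2, c_2=-1, c_3=3$: $u(\eta,\sigma) = -2 e^{-2 \sigma} \sin(\eta) - e^{-8 \sigma} \sin(2 \eta) + 3 e^{-18 \sigma} \sin(3 \eta)$.
Substituting back: $\theta(\xi,t) = u(\xi + 2t, t)$.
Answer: $\theta(\xi, t) = -2 e^{-2 t} \sin(\xi + 2 t) -  e^{-8 t} \sin(2 \xi + 4 t) + 3 e^{-18 t} \sin(3 \xi + 6 t)$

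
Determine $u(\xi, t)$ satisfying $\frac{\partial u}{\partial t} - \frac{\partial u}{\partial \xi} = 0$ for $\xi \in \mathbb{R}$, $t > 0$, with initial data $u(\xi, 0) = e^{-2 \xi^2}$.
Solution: By characteristics ($d\xi/dt = -1$), $u(\xi,t) = f(\xi + t)$ with $f = u( \cdot , 0)$.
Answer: $u(\xi, t) = e^{-2 (\xi + t)^2}$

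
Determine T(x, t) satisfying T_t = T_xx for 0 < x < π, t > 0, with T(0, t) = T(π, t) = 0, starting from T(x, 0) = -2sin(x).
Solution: Separating variables: T = Σ c_n exp(-n²t) sin(nx). From T(x,0) = -2sin(x): c_1=-2.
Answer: T(x, t) = -2exp(-t)sin(x)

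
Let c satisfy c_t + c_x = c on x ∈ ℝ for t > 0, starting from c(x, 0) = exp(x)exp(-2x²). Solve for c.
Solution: Substitute c = exp(x)u, i.e. u = exp(-x)c.
By the product rule, c_x = exp(x)(u_x + u), c_t = exp(x)u_t.
Substituting into the PDE and dividing by exp(x): u_t + (u_x + u) = u.
The lower-order terms cancel, leaving the standard advection equation u_t + u_x = 0.
Initial data for u: u(x,0) = exp(-x)c(x,0) = exp(-2x²).
Solve for u:
  By method of characteristics (waves move right with speed 1):
  Along characteristics x - t = const, u is constant, so u(x,t) = f(x - t) with f = u(·, 0).
Hence u(x,t) = exp(-2(-t + x)²).
Transform back: c(x,t) = exp(x)u(x,t).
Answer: c(x, t) = exp(x)exp(-2(-t + x)²)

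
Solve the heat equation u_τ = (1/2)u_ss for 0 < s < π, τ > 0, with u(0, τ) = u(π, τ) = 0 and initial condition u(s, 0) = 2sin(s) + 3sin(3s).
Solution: Using separation of variables u = X(s)T(τ):
Eigenfunctions: sin(ns), n = 1, 2, 3, ...
General solution: u(s, τ) = Σ c_n sin(ns) exp(-n² τ/2)
Matching u(s,0) = 2sin(s) + 3sin(3s) term by term: c_1=2, c_3=3.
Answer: u(s, τ) = 2exp(-τ/2)sin(s) + 3exp(-9τ/2)sin(3s)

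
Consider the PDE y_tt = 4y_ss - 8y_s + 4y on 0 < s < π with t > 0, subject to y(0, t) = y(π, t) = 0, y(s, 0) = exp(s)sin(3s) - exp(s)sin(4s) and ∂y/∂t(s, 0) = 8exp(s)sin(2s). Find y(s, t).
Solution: Substitute y = exp(s)u, i.e. u = exp(-s)y.
By the product rule, y_s = exp(s)(u_s + u), y_ss = exp(s)(u_ss + 2u_s + u), y_tt = exp(s)u_tt.
Substituting into the PDE and dividing by exp(s): u_tt = 4(u_ss + 2u_s + u) - 8(u_s + u) + 4u.
The lower-order terms cancel, leaving the standard wave equation u_tt = 4u_ss.
Initial data for u: u(s,0) = exp(-s)y(s,0) = sin(3s) - sin(4s); u_t(s,0) = exp(-s)y_t(s,0) = 8sin(2s). The boundary conditions carry over: u(0,t) = u(π,t) = 0.
Solve for u:
  Using separation of variables u = X(s)T(t):
  Eigenfunctions: sin(ns), n = 1, 2, 3, ...
  General solution: u(s, t) = Σ [A_n cos(2n t) + B_n sin(2n t)] sin(ns)
  From u(s,0) = sin(3s) - sin(4s): A_3=1, A_4=-1. From u_t(s,0) = 8sin(2s), using u_t(s,0) = Σ ω_n B_n sin(ns) with ω_n = 2n: B_2 = 8/4 = 2.
Hence u(s,t) = 2sin(2s)sin(4t) + sin(3s)cos(6t) - sin(4s)cos(8t).
Transform back: y(s,t) = exp(s)u(s,t).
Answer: y(s, t) = 2exp(s)sin(2s)sin(4t) + exp(s)sin(3s)cos(6t) - exp(s)sin(4s)cos(8t)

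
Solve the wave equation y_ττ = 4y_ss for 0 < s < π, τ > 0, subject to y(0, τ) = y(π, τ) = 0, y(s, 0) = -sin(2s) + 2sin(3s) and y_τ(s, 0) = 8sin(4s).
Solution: Separating variables: y = Σ [A_n cos(ω_n τ) + B_n sin(ω_n τ)] sin(ns), ω_n = 2n. From ICs (B_n = velocity coefficient / ω_n): A_2=-1, A_3=2, B_4=1.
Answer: y(s, τ) = -sin(2s)cos(4τ) + 2sin(3s)cos(6τ) + sin(4s)sin(8τ)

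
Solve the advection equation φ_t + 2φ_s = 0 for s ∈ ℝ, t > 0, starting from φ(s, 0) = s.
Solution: By characteristics (ds/dt = 2), φ(s,t) = f(s - 2t) with f = φ(·, 0).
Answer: φ(s, t) = s - 2t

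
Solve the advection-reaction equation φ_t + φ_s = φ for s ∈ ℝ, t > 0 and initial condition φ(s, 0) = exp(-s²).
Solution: Substitute φ = exp(t)u, i.e. u = exp(-t)φ.
By the product rule, φ_t = exp(t)(u_t + u), φ_s = exp(t)u_s.
Substituting into the PDE and dividing by exp(t): u_t + u + u_s = u.
The lower-order terms cancel, leaving the standard advection equation u_t + u_s = 0.
Initial data for u: u(s,0) = φ(s,0) = exp(-s²).
Solve for u:
  By method of characteristics (waves move right with speed 1):
  Along characteristics s - t = const, u is constant, so u(s,t) = f(s - t) with f = u(·, 0).
Hence u(s,t) = exp(-(s - t)²).
Transform back: φ(s,t) = exp(t)u(s,t).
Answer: φ(s, t) = exp(t)exp(-(s - t)²)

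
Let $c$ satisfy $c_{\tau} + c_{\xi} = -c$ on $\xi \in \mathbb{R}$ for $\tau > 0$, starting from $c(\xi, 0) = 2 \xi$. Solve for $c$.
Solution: Substitute $c = e^{-\tau}u$, i.e. $u = e^{\tau}c$.
By the product rule, $c_{\tau} = e^{-\tau}(u_{\tau} - u)$, $c_{\xi} = e^{-\tau}u_{\xi}$.
Substituting into the PDE and dividing by $e^{-\tau}$: $u_{\tau} - u + u_{\xi} = -u$.
The lower-order terms cancel, leaving the standard advection equation $u_{\tau} + u_{\xi} = 0$.
Initial data for $u$: $u(\xi,0) = c(\xi,0) = 2 \xi$.
Solve for $u$:
  By method of characteristics (waves move right with speed 1):
  Along characteristics $\xi - \tau =$ const, $u$ is constant, so $u(\xi,\tau) = f(\xi - \tau)$ with $f = u( \cdot , 0)$.
Hence $u(\xi,\tau) = 2 \xi - 2 \tau$.
Transform back: $c(\xi,\tau) = e^{-\tau}u(\xi,\tau)$.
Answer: $c(\xi, \tau) = -2 \tau e^{-\tau} + 2 \xi e^{-\tau}$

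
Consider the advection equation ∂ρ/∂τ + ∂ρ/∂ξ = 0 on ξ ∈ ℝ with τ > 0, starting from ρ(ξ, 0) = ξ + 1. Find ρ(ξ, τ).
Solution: By characteristics (dξ/dτ = 1), ρ(ξ,τ) = f(ξ - τ) with f = ρ(·, 0).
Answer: ρ(ξ, τ) = ξ - τ + 1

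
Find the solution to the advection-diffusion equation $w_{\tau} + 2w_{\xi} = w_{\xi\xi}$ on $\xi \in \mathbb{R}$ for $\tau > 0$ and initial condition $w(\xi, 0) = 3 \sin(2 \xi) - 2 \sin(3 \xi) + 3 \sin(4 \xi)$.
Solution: Moving frame: $\eta = \xi - 2\tau$, $\sigma = \tau$, $w = u(\eta,\sigma)$, so $w_{\tau} = u_{\sigma} - 2u_{\eta}$ and $w_{\xi\xi} = u_{\eta\eta}$.
Hence $w_{\tau} + 2w_{\xi} = u_{\sigma}$ and the PDE becomes the heat equation $u_{\sigma} = u_{\eta\eta}$ on $\eta \in \mathbb{R}$.
Initial data: $u(\eta,0) = w(\eta,0) = 3 \sin(2 \eta) - 2 \sin(3 \eta) + 3 \sin(4 \eta)$. Each mode $\sin(n\eta)$ decays as $e^{-n^2\sigma}$ on $\mathbb{R}$, so $u(\eta,\sigma) = \sum c_n e^{-n^2\sigma} \sin(n\eta)$ with $c_2=3, c_3=-2, c_4=3$: $u(\eta,\sigma) = 3 e^{-4 \sigma} \sin(2 \eta) - 2 e^{-9 \sigma} \sin(3 \eta) + 3 e^{-16 \sigma} \sin(4 \eta)$.
Substituting back: $w(\xi,\tau) = u(\xi - 2\tau, \tau)$.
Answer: $w(\xi, \tau) = -3 e^{-4 \tau} \sin(4 \tau - 2 \xi) + 2 e^{-9 \tau} \sin(6 \tau - 3 \xi) - 3 e^{-16 \tau} \sin(8 \tau - 4 \xi)$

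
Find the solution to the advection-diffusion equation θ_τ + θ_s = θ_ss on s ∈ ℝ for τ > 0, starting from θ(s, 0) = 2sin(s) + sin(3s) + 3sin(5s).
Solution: Moving frame: η = s - τ, σ = τ, θ = u(η,σ), so θ_τ = u_σ - u_η and θ_ss = u_ηη.
Hence θ_τ + θ_s = u_σ and the PDE becomes the heat equation u_σ = u_ηη on η ∈ ℝ.
Initial data: u(η,0) = θ(η,0) = 2sin(η) + sin(3η) + 3sin(5η). Each mode sin(nη) decays as exp(-n²σ) on ℝ, so u(η,σ) = Σ c_n exp(-n²σ) sin(nη) with c_1=2, c_3=1, c_5=3: u(η,σ) = 2exp(-σ)sin(η) + exp(-9σ)sin(3η) + 3exp(-25σ)sin(5η).
Substituting back: θ(s,τ) = u(s - τ, τ).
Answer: θ(s, τ) = 2exp(-τ)sin(s - τ) + exp(-9τ)sin(3s - 3τ) + 3exp(-25τ)sin(5s - 5τ)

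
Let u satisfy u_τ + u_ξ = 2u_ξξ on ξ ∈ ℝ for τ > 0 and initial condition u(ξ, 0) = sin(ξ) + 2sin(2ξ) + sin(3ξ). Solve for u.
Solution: Moving frame: η = ξ - τ, σ = τ, u = w(η,σ), so u_τ = w_σ - w_η and u_ξξ = w_ηη.
Hence u_τ + u_ξ = w_σ and the PDE becomes the heat equation w_σ = 2w_ηη on η ∈ ℝ.
Initial data: w(η,0) = u(η,0) = sin(η) + 2sin(2η) + sin(3η). Each mode sin(nη) decays as exp(-2n²σ) on ℝ, so w(η,σ) = Σ c_n exp(-2n²σ) sin(nη) with c_1=1, c_2=2, c_3=1: w(η,σ) = exp(-2σ)sin(η) + 2exp(-8σ)sin(2η) + exp(-18σ)sin(3η).
Substituting back: u(ξ,τ) = w(ξ - τ, τ).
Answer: u(ξ, τ) = exp(-2τ)sin(ξ - τ) + 2exp(-8τ)sin(2ξ - 2τ) + exp(-18τ)sin(3ξ - 3τ)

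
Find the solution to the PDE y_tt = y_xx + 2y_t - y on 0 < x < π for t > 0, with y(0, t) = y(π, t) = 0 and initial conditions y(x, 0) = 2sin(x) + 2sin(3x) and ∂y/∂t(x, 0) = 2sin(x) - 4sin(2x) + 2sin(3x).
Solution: Substitute y = exp(t)u.
Then y_t = exp(t)(u_t + u), y_tt = exp(t)(u_tt + 2u_t + u), y_xx = exp(t)u_xx; substituting and dividing by exp(t), the lower-order terms cancel: u_tt = u_xx (standard wave equation).
Data for u: u(x,0) = y(x,0) = 2sin(x) + 2sin(3x); u_t(x,0) = y_t(x,0) - y(x,0) = -4sin(2x). The boundary conditions carry over: u(0,t) = u(π,t) = 0.
Separating variables: u = Σ [A_n cos(ω_n t) + B_n sin(ω_n t)] sin(nx), ω_n = n. From ICs (B_n = velocity coefficient / ω_n): A_1=2, A_3=2, B_2=-2.
So u(x,t) = -2sin(2t)sin(2x) + 2sin(x)cos(t) + 2sin(3x)cos(3t), and y(x,t) = exp(t)u(x,t).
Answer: y(x, t) = -2exp(t)sin(2t)sin(2x) + 2exp(t)sin(x)cos(t) + 2exp(t)sin(3x)cos(3t)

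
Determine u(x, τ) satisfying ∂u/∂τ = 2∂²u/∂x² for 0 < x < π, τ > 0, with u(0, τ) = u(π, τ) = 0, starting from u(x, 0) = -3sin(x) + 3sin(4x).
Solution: Separating variables: u = Σ c_n exp(-2n²τ) sin(nx). From u(x,0) = -3sin(x) + 3sin(4x): c_1=-3, c_4=3.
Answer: u(x, τ) = -3exp(-2τ)sin(x) + 3exp(-32τ)sin(4x)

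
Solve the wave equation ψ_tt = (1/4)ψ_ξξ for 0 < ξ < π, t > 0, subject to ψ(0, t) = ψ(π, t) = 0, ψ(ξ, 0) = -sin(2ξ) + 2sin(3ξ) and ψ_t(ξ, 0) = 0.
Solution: Separating variables: ψ = Σ [A_n cos(ω_n t) + B_n sin(ω_n t)] sin(nξ), ω_n = n/2. From ICs: A_2=-1, A_3=2.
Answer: ψ(ξ, t) = -sin(2ξ)cos(t) + 2sin(3ξ)cos(3t/2)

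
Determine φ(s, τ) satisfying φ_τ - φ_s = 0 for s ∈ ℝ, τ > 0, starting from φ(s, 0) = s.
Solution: By characteristics (ds/dτ = -1), φ(s,τ) = f(s + τ) with f = φ(·, 0).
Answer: φ(s, τ) = s + τ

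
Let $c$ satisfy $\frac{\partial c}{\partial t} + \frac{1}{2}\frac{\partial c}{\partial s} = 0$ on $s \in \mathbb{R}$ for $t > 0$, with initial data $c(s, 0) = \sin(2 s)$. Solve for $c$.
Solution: By characteristics ($ds/dt = 1/2$), $c(s,t) = f(s - \frac{1}{2}t)$ with $f = c( \cdot , 0)$.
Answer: $c(s, t) = \sin(2 s - t)$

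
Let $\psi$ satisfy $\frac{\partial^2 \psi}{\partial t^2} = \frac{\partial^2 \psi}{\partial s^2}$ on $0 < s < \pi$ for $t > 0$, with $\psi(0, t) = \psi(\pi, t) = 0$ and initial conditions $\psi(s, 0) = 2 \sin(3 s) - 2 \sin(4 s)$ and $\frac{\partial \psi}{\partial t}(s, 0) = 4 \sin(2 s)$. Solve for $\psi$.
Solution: Separating variables: $\psi = \sum [A_n \cos(\omega_n t) + B_n \sin(\omega_n t)] \sin(ns)$, $\omega_n = n$. From ICs ($B_n$ = velocity coefficient / $\omega_n$): $A_3=2, A_4=-2, B_2=2$.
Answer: $\psi(s, t) = 2 \sin(2 s) \sin(2 t) + 2 \sin(3 s) \cos(3 t) - 2 \sin(4 s) \cos(4 t)$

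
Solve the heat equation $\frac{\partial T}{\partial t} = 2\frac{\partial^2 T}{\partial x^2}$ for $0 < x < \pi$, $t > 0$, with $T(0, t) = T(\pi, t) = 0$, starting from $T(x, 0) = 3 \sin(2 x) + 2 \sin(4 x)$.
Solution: Using separation of variables $T = X(x)G(t)$:
Eigenfunctions: $\sin(nx)$, $n = 1, 2, 3, \ldots$
General solution: $T(x, t) = \sum c_n \sin(nx) e^{-2n^2 t}$
Matching $T(x,0) = 3 \sin(2 x) + 2 \sin(4 x)$ term by term: $c_2=3, c_4=2$.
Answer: $T(x, t) = 3 e^{-8 t} \sin(2 x) + 2 e^{-32 t} \sin(4 x)$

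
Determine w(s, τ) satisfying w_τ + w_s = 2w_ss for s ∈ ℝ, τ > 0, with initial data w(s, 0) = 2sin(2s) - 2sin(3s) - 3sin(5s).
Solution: Change to a moving frame: let η = s - τ, σ = τ and write w(s,τ) = u(η,σ).
By the chain rule w_τ = u_σ - u_η, w_s = u_η, w_ss = u_ηη.
Then w_τ + w_s = u_σ: the advection term cancels and the PDE becomes the heat equation u_σ = 2u_ηη on η ∈ ℝ.
Initial data: u(η,0) = w(η,0) = 2sin(2η) - 2sin(3η) - 3sin(5η).
On η ∈ ℝ each mode satisfies (sin(nη))″ = -n² sin(nη), so exp(-2n²σ) sin(nη) solves the heat equation; by superposition u(η,σ) = Σ c_n exp(-2n²σ) sin(nη).
Reading off the coefficients: c_2=2, c_3=-2, c_5=-3, so u(η,σ) = 2exp(-8σ)sin(2η) - 2exp(-18σ)sin(3η) - 3exp(-50σ)sin(5η).
Substituting back η = s - τ, σ = τ: w(s,τ) = u(s - τ, τ).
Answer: w(s, τ) = 2exp(-8τ)sin(2s - 2τ) - 2exp(-18τ)sin(3s - 3τ) - 3exp(-50τ)sin(5s - 5τ)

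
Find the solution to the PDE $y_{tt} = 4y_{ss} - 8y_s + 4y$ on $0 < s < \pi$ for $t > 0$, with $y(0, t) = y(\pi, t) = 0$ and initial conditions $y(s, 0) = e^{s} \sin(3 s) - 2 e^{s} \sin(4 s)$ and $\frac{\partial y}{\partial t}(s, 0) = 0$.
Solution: Substitute $y = e^{s}u$, i.e. $u = e^{-s}y$.
By the product rule, $y_s = e^{s}(u_s + u)$, $y_{ss} = e^{s}(u_{ss} + 2u_s + u)$, $y_{tt} = e^{s}u_{tt}$.
Substituting into the PDE and dividing by $e^{s}$: $u_{tt} = 4(u_{ss} + 2u_s + u) - 8(u_s + u) + 4u$.
The lower-order terms cancel, leaving the standard wave equation $u_{tt} = 4u_{ss}$.
Initial data for $u$: $u(s,0) = e^{-s}y(s,0) = \sin(3 s) - 2 \sin(4 s)$; $u_t(s,0) = e^{-s}y_t(s,0) = 0$. The boundary conditions carry over: $u(0,t) = u(\pi,t) = 0$.
Solve for $u$:
  Using separation of variables $u = X(s)T(t)$:
  Eigenfunctions: $\sin(ns)$, $n = 1, 2, 3, \ldots$
  General solution: $u(s, t) = \sum [A_n \cos(2n t) + B_n \sin(2n t)] \sin(ns)$
  From $u(s,0) = \sin(3 s) - 2 \sin(4 s)$: $A_3=1, A_4=-2$. From $u_t(s,0) = 0$: all $B_n = 0$.
Hence $u(s,t) = \sin(3 s) \cos(6 t) - 2 \sin(4 s) \cos(8 t)$.
Transform back: $y(s,t) = e^{s}u(s,t)$.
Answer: $y(s, t) = e^{s} \sin(3 s) \cos(6 t) - 2 e^{s} \sin(4 s) \cos(8 t)$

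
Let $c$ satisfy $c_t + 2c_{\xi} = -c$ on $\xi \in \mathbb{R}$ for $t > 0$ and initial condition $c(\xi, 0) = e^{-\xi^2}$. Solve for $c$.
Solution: Substitute $c = e^{-t}u$, i.e. $u = e^{t}c$.
By the product rule, $c_t = e^{-t}(u_t - u)$, $c_{\xi} = e^{-t}u_{\xi}$.
Substituting into the PDE and dividing by $e^{-t}$: $u_t - u + 2u_{\xi} = -u$.
The lower-order terms cancel, leaving the standard advection equation $u_t + 2u_{\xi} = 0$.
Initial data for $u$: $u(\xi,0) = c(\xi,0) = e^{-\xi^2}$.
Solve for $u$:
  By method of characteristics (waves move right with speed 2):
  Along characteristics $\xi - 2t =$ const, $u$ is constant, so $u(\xi,t) = f(\xi - 2t)$ with $f = u( \cdot , 0)$.
Hence $u(\xi,t) = e^{-(-2 t + \xi)^2}$.
Transform back: $c(\xi,t) = e^{-t}u(\xi,t)$.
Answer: $c(\xi, t) = e^{-t} e^{-(\xi - 2 t)^2}$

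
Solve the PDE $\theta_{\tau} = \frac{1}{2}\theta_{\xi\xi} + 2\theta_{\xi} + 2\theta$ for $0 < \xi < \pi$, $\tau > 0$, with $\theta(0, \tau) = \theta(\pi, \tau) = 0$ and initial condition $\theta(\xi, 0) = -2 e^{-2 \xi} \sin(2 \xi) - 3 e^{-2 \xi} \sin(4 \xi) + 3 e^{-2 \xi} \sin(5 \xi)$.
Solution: Substitute $\theta = e^{-2\xi}u$, i.e. $u = e^{2\xi}\theta$.
By the product rule, $\theta_{\xi} = e^{-2\xi}(u_{\xi} - 2u)$, $\theta_{\xi\xi} = e^{-2\xi}(u_{\xi\xi} - 4u_{\xi} + 4u)$, $\theta_{\tau} = e^{-2\xi}u_{\tau}$.
Substituting into the PDE and dividing by $e^{-2\xi}$: $u_{\tau} = \frac{1}{2}(u_{\xi\xi} - 4u_{\xi} + 4u) + 2(u_{\xi} - 2u) + 2u$.
The lower-order terms cancel, leaving the standard heat equation $u_{\tau} = \frac{1}{2}u_{\xi\xi}$.
Initial data for $u$: $u(\xi,0) = e^{2\xi}\theta(\xi,0) = -2 \sin(2 \xi) - 3 \sin(4 \xi) + 3 \sin(5 \xi)$. The boundary conditions carry over: $u(0,\tau) = u(\pi,\tau) = 0$.
Solve for $u$:
  Using separation of variables $u = X(\xi)G(\tau)$:
  Eigenfunctions: $\sin(n\xi)$, $n = 1, 2, 3, \ldots$
  General solution: $u(\xi, \tau) = \sum c_n \sin(n\xi) e^{-n^2 \tau/2}$
  Matching $u(\xi,0) = -2 \sin(2 \xi) - 3 \sin(4 \xi) + 3 \sin(5 \xi)$ term by term: $c_2=-2, c_4=-3, c_5=3$.
Hence $u(\xi,\tau) = -2 e^{-2 \tau} \sin(2 \xi) - 3 e^{-8 \tau} \sin(4 \xi) + 3 e^{-25 \tau/2} \sin(5 \xi)$.
Transform back: $\theta(\xi,\tau) = e^{-2\xi}u(\xi,\tau)$.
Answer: $\theta(\xi, \tau) = -2 e^{-2 \tau} e^{-2 \xi} \sin(2 \xi) - 3 e^{-8 \tau} e^{-2 \xi} \sin(4 \xi) + 3 e^{-25 \tau/2} e^{-2 \xi} \sin(5 \xi)$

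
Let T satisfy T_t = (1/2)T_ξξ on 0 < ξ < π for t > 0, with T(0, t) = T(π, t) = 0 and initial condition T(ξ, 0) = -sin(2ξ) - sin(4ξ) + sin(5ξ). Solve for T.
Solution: Using separation of variables T = X(ξ)G(t):
Eigenfunctions: sin(nξ), n = 1, 2, 3, ...
General solution: T(ξ, t) = Σ c_n sin(nξ) exp(-n² t/2)
Matching T(ξ,0) = -sin(2ξ) - sin(4ξ) + sin(5ξ) term by term: c_2=-1, c_4=-1, c_5=1.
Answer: T(ξ, t) = -exp(-2t)sin(2ξ) - exp(-8t)sin(4ξ) + exp(-25t/2)sin(5ξ)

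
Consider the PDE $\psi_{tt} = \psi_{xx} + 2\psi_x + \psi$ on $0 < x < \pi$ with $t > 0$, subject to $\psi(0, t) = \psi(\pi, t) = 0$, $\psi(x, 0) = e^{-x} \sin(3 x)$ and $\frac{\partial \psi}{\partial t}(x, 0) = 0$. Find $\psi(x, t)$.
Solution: Substitute $\psi = e^{-x}u$.
Then $\psi_x = e^{-x}(u_x - u)$, $\psi_{xx} = e^{-x}(u_{xx} - 2u_x + u)$, $\psi_{tt} = e^{-x}u_{tt}$; substituting and dividing by $e^{-x}$, the lower-order terms cancel: $u_{tt} = u_{xx}$ (standard wave equation).
Data for $u$: $u(x,0) = e^{x}\psi(x,0) = \sin(3 x)$; $u_t(x,0) = e^{x}\psi_t(x,0) = 0$. The boundary conditions carry over: $u(0,t) = u(\pi,t) = 0$.
Separating variables: $u = \sum [A_n \cos(\omega_n t) + B_n \sin(\omega_n t)] \sin(nx)$, $\omega_n = n$. From ICs: $A_3=1$.
So $u(x,t) = \sin(3 x) \cos(3 t)$, and $\psi(x,t) = e^{-x}u(x,t)$.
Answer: $\psi(x, t) = e^{-x} \sin(3 x) \cos(3 t)$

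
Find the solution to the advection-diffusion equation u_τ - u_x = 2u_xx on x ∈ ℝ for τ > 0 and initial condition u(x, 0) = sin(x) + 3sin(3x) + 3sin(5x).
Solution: Change to a moving frame: let η = x + τ, σ = τ and write u(x,τ) = w(η,σ).
By the chain rule u_τ = w_σ + w_η, u_x = w_η, u_xx = w_ηη.
Then u_τ - u_x = w_σ: the advection term cancels and the PDE becomes the heat equation w_σ = 2w_ηη on η ∈ ℝ.
Initial data: w(η,0) = u(η,0) = sin(η) + 3sin(3η) + 3sin(5η).
On η ∈ ℝ each mode satisfies (sin(nη))″ = -n² sin(nη), so exp(-2n²σ) sin(nη) solves the heat equation; by superposition w(η,σ) = Σ c_n exp(-2n²σ) sin(nη).
Reading off the coefficients: c_1=1, c_3=3, c_5=3, so w(η,σ) = exp(-2σ)sin(η) + 3exp(-18σ)sin(3η) + 3exp(-50σ)sin(5η).
Substituting back η = x + τ, σ = τ: u(x,τ) = w(x + τ, τ).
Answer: u(x, τ) = exp(-2τ)sin(x + τ) + 3exp(-18τ)sin(3x + 3τ) + 3exp(-50τ)sin(5x + 5τ)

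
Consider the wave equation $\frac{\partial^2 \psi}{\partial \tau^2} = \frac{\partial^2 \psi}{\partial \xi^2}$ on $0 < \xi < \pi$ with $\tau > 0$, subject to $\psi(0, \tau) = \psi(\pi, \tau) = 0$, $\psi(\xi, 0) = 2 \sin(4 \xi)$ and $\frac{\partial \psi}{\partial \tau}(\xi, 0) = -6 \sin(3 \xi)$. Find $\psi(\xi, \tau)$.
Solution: Separating variables: $\psi = \sum [A_n \cos(\omega_n \tau) + B_n \sin(\omega_n \tau)] \sin(n\xi)$, $\omega_n = n$. From ICs ($B_n$ = velocity coefficient / $\omega_n$): $A_4=2, B_3=-2$.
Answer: $\psi(\xi, \tau) = -2 \sin(3 \tau) \sin(3 \xi) + 2 \sin(4 \xi) \cos(4 \tau)$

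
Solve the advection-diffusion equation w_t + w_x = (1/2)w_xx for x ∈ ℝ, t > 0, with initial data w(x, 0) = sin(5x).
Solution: Moving frame: η = x - t, σ = t, w = u(η,σ), so w_t = u_σ - u_η and w_xx = u_ηη.
Hence w_t + w_x = u_σ and the PDE becomes the heat equation u_σ = (1/2)u_ηη on η ∈ ℝ.
Initial data: u(η,0) = w(η,0) = sin(5η). Each mode sin(nη) decays as exp(-n²σ/2) on ℝ, so u(η,σ) = Σ c_n exp(-n²σ/2) sin(nη) with c_5=1: u(η,σ) = exp(-25σ/2)sin(5η).
Substituting back: w(x,t) = u(x - t, t).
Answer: w(x, t) = -exp(-25t/2)sin(5t - 5x)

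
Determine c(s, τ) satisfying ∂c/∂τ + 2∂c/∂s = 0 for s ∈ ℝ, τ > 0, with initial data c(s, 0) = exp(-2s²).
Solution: By characteristics (ds/dτ = 2), c(s,τ) = f(s - 2τ) with f = c(·, 0).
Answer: c(s, τ) = exp(-2(s - 2τ)²)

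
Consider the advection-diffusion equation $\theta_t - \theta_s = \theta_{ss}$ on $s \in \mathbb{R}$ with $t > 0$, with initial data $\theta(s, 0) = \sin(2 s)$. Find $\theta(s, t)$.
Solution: Moving frame: $\eta = s + t$, $\sigma = t$, $\theta = u(\eta,\sigma)$, so $\theta_t = u_{\sigma} + u_{\eta}$ and $\theta_{ss} = u_{\eta\eta}$.
Hence $\theta_t - \theta_s = u_{\sigma}$ and the PDE becomes the heat equation $u_{\sigma} = u_{\eta\eta}$ on $\eta \in \mathbb{R}$.
Initial data: $u(\eta,0) = \theta(\eta,0) = \sin(2 \eta)$. Each mode $\sin(n\eta)$ decays as $e^{-n^2\sigma}$ on $\mathbb{R}$, so $u(\eta,\sigma) = \sum c_n e^{-n^2\sigma} \sin(n\eta)$ with $c_2=1$: $u(\eta,\sigma) = e^{-4 \sigma} \sin(2 \eta)$.
Substituting back: $\theta(s,t) = u(s + t, t)$.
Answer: $\theta(s, t) = e^{-4 t} \sin(2 s + 2 t)$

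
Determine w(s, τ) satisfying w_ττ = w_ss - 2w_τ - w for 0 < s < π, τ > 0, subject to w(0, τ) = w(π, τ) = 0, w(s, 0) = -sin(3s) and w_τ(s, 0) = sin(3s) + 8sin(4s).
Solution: Substitute w = exp(-τ)u.
Then w_τ = exp(-τ)(u_τ - u), w_ττ = exp(-τ)(u_ττ - 2u_τ + u), w_ss = exp(-τ)u_ss; substituting and dividing by exp(-τ), the lower-order terms cancel: u_ττ = u_ss (standard wave equation).
Data for u: u(s,0) = w(s,0) = -sin(3s); u_τ(s,0) = w_τ(s,0) + w(s,0) = 8sin(4s). The boundary conditions carry over: u(0,τ) = u(π,τ) = 0.
Separating variables: u = Σ [A_n cos(ω_n τ) + B_n sin(ω_n τ)] sin(ns), ω_n = n. From ICs (B_n = velocity coefficient / ω_n): A_3=-1, B_4=2.
So u(s,τ) = -sin(3s)cos(3τ) + 2sin(4s)sin(4τ), and w(s,τ) = exp(-τ)u(s,τ).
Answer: w(s, τ) = -exp(-τ)sin(3s)cos(3τ) + 2exp(-τ)sin(4s)sin(4τ)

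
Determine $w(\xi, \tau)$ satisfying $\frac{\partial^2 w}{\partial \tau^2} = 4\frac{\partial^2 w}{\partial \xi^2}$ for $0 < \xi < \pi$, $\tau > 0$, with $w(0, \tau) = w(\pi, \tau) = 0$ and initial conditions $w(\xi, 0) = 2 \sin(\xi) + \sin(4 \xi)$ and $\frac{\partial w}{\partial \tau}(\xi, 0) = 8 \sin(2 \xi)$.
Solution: Separating variables: $w = \sum [A_n \cos(\omega_n \tau) + B_n \sin(\omega_n \tau)] \sin(n\xi)$, $\omega_n = 2n$. From ICs ($B_n$ = velocity coefficient / $\omega_n$): $A_1=2, A_4=1, B_2=2$.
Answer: $w(\xi, \tau) = 2 \sin(4 \tau) \sin(2 \xi) + 2 \sin(\xi) \cos(2 \tau) + \sin(4 \xi) \cos(8 \tau)$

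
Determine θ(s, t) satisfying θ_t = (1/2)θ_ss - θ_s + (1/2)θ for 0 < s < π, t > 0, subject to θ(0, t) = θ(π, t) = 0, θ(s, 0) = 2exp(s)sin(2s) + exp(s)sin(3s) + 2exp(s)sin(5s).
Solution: Substitute θ = exp(s)u.
Then θ_s = exp(s)(u_s + u), θ_ss = exp(s)(u_ss + 2u_s + u), θ_t = exp(s)u_t; substituting and dividing by exp(s), the lower-order terms cancel: u_t = (1/2)u_ss (standard heat equation).
Data for u: u(s,0) = exp(-s)θ(s,0) = 2sin(2s) + sin(3s) + 2sin(5s). The boundary conditions carry over: u(0,t) = u(π,t) = 0.
Separating variables: u = Σ c_n exp(-n²t/2) sin(ns). From u(s,0) = 2sin(2s) + sin(3s) + 2sin(5s): c_2=2, c_3=1, c_5=2.
So u(s,t) = 2exp(-2t)sin(2s) + exp(-9t/2)sin(3s) + 2exp(-25t/2)sin(5s), and θ(s,t) = exp(s)u(s,t).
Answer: θ(s, t) = 2exp(s)exp(-2t)sin(2s) + exp(s)exp(-9t/2)sin(3s) + 2exp(s)exp(-25t/2)sin(5s)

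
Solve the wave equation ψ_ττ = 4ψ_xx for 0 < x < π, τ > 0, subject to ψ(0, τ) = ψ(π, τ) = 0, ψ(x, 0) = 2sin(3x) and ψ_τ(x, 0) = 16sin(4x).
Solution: Using separation of variables ψ = X(x)T(τ):
Eigenfunctions: sin(nx), n = 1, 2, 3, ...
General solution: ψ(x, τ) = Σ [A_n cos(2n τ) + B_n sin(2n τ)] sin(nx)
From ψ(x,0) = 2sin(3x): A_3=2. From ψ_τ(x,0) = 16sin(4x), using ψ_τ(x,0) = Σ ω_n B_n sin(nx) with ω_n = 2n: B_4 = 16/8 = 2.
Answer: ψ(x, τ) = 2sin(3x)cos(6τ) + 2sin(4x)sin(8τ)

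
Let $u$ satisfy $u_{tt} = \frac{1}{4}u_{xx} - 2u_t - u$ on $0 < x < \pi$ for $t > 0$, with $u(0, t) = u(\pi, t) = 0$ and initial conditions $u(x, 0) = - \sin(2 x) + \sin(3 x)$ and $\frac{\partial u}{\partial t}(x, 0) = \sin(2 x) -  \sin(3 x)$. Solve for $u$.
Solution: Substitute $u = e^{-t}w$.
Then $u_t = e^{-t}(w_t - w)$, $u_{tt} = e^{-t}(w_{tt} - 2w_t + w)$, $u_{xx} = e^{-t}w_{xx}$; substituting and dividing by $e^{-t}$, the lower-order terms cancel: $w_{tt} = \frac{1}{4}w_{xx}$ (standard wave equation).
Data for $w$: $w(x,0) = u(x,0) = - \sin(2 x) + \sin(3 x)$; $w_t(x,0) = u_t(x,0) + u(x,0) = 0$. The boundary conditions carry over: $w(0,t) = w(\pi,t) = 0$.
Separating variables: $w = \sum [A_n \cos(\omega_n t) + B_n \sin(\omega_n t)] \sin(nx)$, $\omega_n = n/2$. From ICs: $A_2=-1, A_3=1$.
So $w(x,t) = - \sin(2 x) \cos(t) + \sin(3 x) \cos(3 t/2)$, and $u(x,t) = e^{-t}w(x,t)$.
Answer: $u(x, t) = - e^{-t} \sin(2 x) \cos(t) + e^{-t} \sin(3 x) \cos(3 t/2)$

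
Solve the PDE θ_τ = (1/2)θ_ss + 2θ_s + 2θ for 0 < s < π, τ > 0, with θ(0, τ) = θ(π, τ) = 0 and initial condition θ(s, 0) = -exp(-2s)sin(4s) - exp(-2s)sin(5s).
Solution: Substitute θ = exp(-2s)u.
Then θ_s = exp(-2s)(u_s - 2u), θ_ss = exp(-2s)(u_ss - 4u_s + 4u), θ_τ = exp(-2s)u_τ; substituting and dividing by exp(-2s), the lower-order terms cancel: u_τ = (1/2)u_ss (standard heat equation).
Data for u: u(s,0) = exp(2s)θ(s,0) = -sin(4s) - sin(5s). The boundary conditions carry over: u(0,τ) = u(π,τ) = 0.
Separating variables: u = Σ c_n exp(-n²τ/2) sin(ns). From u(s,0) = -sin(4s) - sin(5s): c_4=-1, c_5=-1.
So u(s,τ) = -exp(-8τ)sin(4s) - exp(-25τ/2)sin(5s), and θ(s,τ) = exp(-2s)u(s,τ).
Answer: θ(s, τ) = -exp(-2s)exp(-8τ)sin(4s) - exp(-2s)exp(-25τ/2)sin(5s)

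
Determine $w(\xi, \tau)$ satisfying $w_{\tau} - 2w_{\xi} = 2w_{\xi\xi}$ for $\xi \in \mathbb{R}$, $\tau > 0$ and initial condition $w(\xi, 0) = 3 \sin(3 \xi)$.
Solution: Moving frame: $\eta = \xi + 2\tau$, $\sigma = \tau$, $w = u(\eta,\sigma)$, so $w_{\tau} = u_{\sigma} + 2u_{\eta}$ and $w_{\xi\xi} = u_{\eta\eta}$.
Hence $w_{\tau} - 2w_{\xi} = u_{\sigma}$ and the PDE becomes the heat equation $u_{\sigma} = 2u_{\eta\eta}$ on $\eta \in \mathbb{R}$.
Initial data: $u(\eta,0) = w(\eta,0) = 3 \sin(3 \eta)$. Each mode $\sin(n\eta)$ decays as $e^{-2n^2\sigma}$ on $\mathbb{R}$, so $u(\eta,\sigma) = \sum c_n e^{-2n^2\sigma} \sin(n\eta)$ with $c_3=3$: $u(\eta,\sigma) = 3 e^{-18 \sigma} \sin(3 \eta)$.
Substituting back: $w(\xi,\tau) = u(\xi + 2\tau, \tau)$.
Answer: $w(\xi, \tau) = 3 e^{-18 \tau} \sin(6 \tau + 3 \xi)$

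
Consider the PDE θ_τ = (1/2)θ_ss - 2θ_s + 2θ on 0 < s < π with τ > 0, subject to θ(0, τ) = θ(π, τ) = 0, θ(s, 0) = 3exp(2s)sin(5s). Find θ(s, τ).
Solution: Substitute θ = exp(2s)u, i.e. u = exp(-2s)θ.
By the product rule, θ_s = exp(2s)(u_s + 2u), θ_ss = exp(2s)(u_ss + 4u_s + 4u), θ_τ = exp(2s)u_τ.
Substituting into the PDE and dividing by exp(2s): u_τ = (1/2)(u_ss + 4u_s + 4u) - 2(u_s + 2u) + 2u.
The lower-order terms cancel, leaving the standard heat equation u_τ = (1/2)u_ss.
Initial data for u: u(s,0) = exp(-2s)θ(s,0) = 3sin(5s). The boundary conditions carry over: u(0,τ) = u(π,τ) = 0.
Solve for u:
  Using separation of variables u = X(s)G(τ):
  Eigenfunctions: sin(ns), n = 1, 2, 3, ...
  General solution: u(s, τ) = Σ c_n sin(ns) exp(-n² τ/2)
  Matching u(s,0) = 3sin(5s) term by term: c_5=3.
Hence u(s,τ) = 3exp(-25τ/2)sin(5s).
Transform back: θ(s,τ) = exp(2s)u(s,τ).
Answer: θ(s, τ) = 3exp(2s)exp(-25τ/2)sin(5s)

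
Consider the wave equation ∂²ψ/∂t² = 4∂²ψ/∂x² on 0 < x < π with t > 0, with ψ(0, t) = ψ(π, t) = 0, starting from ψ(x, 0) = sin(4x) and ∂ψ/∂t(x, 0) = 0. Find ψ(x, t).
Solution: Separating variables: ψ = Σ [A_n cos(ω_n t) + B_n sin(ω_n t)] sin(nx), ω_n = 2n. From ICs: A_4=1.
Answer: ψ(x, t) = sin(4x)cos(8t)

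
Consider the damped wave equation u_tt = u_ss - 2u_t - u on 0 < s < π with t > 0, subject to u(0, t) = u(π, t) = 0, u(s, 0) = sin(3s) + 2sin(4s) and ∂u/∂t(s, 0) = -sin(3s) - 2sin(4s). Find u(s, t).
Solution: Substitute u = exp(-t)w.
Then u_t = exp(-t)(w_t - w), u_tt = exp(-t)(w_tt - 2w_t + w), u_ss = exp(-t)w_ss; substituting and dividing by exp(-t), the lower-order terms cancel: w_tt = w_ss (standard wave equation).
Data for w: w(s,0) = u(s,0) = sin(3s) + 2sin(4s); w_t(s,0) = u_t(s,0) + u(s,0) = 0. The boundary conditions carry over: w(0,t) = w(π,t) = 0.
Separating variables: w = Σ [A_n cos(ω_n t) + B_n sin(ω_n t)] sin(ns), ω_n = n. From ICs: A_3=1, A_4=2.
So w(s,t) = sin(3s)cos(3t) + 2sin(4s)cos(4t), and u(s,t) = exp(-t)w(s,t).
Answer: u(s, t) = exp(-t)sin(3s)cos(3t) + 2exp(-t)sin(4s)cos(4t)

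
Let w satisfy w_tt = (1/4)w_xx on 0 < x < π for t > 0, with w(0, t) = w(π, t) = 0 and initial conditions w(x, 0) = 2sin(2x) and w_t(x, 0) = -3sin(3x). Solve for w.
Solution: Using separation of variables w = X(x)T(t):
Eigenfunctions: sin(nx), n = 1, 2, 3, ...
General solution: w(x, t) = Σ [A_n cos(n t/2) + B_n sin(n t/2)] sin(nx)
From w(x,0) = 2sin(2x): A_2=2. From w_t(x,0) = -3sin(3x), using w_t(x,0) = Σ ω_n B_n sin(nx) with ω_n = n/2: B_3 = (-3)/(3/2) = -2.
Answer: w(x, t) = -2sin(3t/2)sin(3x) + 2sin(2x)cos(t)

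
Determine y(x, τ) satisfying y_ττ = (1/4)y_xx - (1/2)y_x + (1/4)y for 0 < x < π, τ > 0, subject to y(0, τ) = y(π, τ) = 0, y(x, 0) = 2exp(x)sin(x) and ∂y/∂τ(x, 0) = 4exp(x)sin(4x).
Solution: Substitute y = exp(x)u.
Then y_x = exp(x)(u_x + u), y_xx = exp(x)(u_xx + 2u_x + u), y_ττ = exp(x)u_ττ; substituting and dividing by exp(x), the lower-order terms cancel: u_ττ = (1/4)u_xx (standard wave equation).
Data for u: u(x,0) = exp(-x)y(x,0) = 2sin(x); u_τ(x,0) = exp(-x)y_τ(x,0) = 4sin(4x). The boundary conditions carry over: u(0,τ) = u(π,τ) = 0.
Separating variables: u = Σ [A_n cos(ω_n τ) + B_n sin(ω_n τ)] sin(nx), ω_n = n/2. From ICs (B_n = velocity coefficient / ω_n): A_1=2, B_4=2.
So u(x,τ) = 2sin(x)cos(τ/2) + 2sin(4x)sin(2τ), and y(x,τ) = exp(x)u(x,τ).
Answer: y(x, τ) = 2exp(x)sin(x)cos(τ/2) + 2exp(x)sin(4x)sin(2τ)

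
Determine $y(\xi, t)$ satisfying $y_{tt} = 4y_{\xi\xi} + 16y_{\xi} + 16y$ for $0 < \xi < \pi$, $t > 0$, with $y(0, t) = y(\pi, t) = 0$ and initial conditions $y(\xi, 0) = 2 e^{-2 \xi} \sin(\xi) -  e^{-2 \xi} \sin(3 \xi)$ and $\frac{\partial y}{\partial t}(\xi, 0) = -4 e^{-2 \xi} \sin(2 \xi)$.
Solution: Substitute $y = e^{-2\xi}u$, i.e. $u = e^{2\xi}y$.
By the product rule, $y_{\xi} = e^{-2\xi}(u_{\xi} - 2u)$, $y_{\xi\xi} = e^{-2\xi}(u_{\xi\xi} - 4u_{\xi} + 4u)$, $y_{tt} = e^{-2\xi}u_{tt}$.
Substituting into the PDE and dividing by $e^{-2\xi}$: $u_{tt} = 4(u_{\xi\xi} - 4u_{\xi} + 4u) + 16(u_{\xi} - 2u) + 16u$.
The lower-order terms cancel, leaving the standard wave equation $u_{tt} = 4u_{\xi\xi}$.
Initial data for $u$: $u(\xi,0) = e^{2\xi}y(\xi,0) = 2 \sin(\xi) - \sin(3 \xi)$; $u_t(\xi,0) = e^{2\xi}y_t(\xi,0) = -4 \sin(2 \xi)$. The boundary conditions carry over: $u(0,t) = u(\pi,t) = 0$.
Solve for $u$:
  Using separation of variables $u = X(\xi)T(t)$:
  Eigenfunctions: $\sin(n\xi)$, $n = 1, 2, 3, \ldots$
  General solution: $u(\xi, t) = \sum [A_n \cos(2n t) + B_n \sin(2n t)] \sin(n\xi)$
  From $u(\xi,0) = 2 \sin(\xi) - \sin(3 \xi)$: $A_1=2, A_3=-1$. From $u_t(\xi,0) = -4 \sin(2 \xi)$, using $u_t(\xi,0) = \sum \omega_n B_n \sin(n\xi)$ with $\omega_n = 2n$: $B_2 = (-4)/4 = -1$.
Hence $u(\xi,t) = - \sin(4 t) \sin(2 \xi) + 2 \sin(\xi) \cos(2 t) - \sin(3 \xi) \cos(6 t)$.
Transform back: $y(\xi,t) = e^{-2\xi}u(\xi,t)$.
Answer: $y(\xi, t) = 2 e^{-2 \xi} \sin(\xi) \cos(2 t) -  e^{-2 \xi} \sin(2 \xi) \sin(4 t) -  e^{-2 \xi} \sin(3 \xi) \cos(6 t)$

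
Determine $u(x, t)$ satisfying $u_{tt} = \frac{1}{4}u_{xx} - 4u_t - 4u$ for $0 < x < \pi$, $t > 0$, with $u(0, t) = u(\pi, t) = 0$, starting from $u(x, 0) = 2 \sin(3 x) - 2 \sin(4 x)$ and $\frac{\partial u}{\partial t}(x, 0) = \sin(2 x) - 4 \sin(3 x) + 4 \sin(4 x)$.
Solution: Substitute $u = e^{-2t}w$.
Then $u_t = e^{-2t}(w_t - 2w)$, $u_{tt} = e^{-2t}(w_{tt} - 4w_t + 4w)$, $u_{xx} = e^{-2t}w_{xx}$; substituting and dividing by $e^{-2t}$, the lower-order terms cancel: $w_{tt} = \frac{1}{4}w_{xx}$ (standard wave equation).
Data for $w$: $w(x,0) = u(x,0) = 2 \sin(3 x) - 2 \sin(4 x)$; $w_t(x,0) = u_t(x,0) + 2u(x,0) = \sin(2 x)$. The boundary conditions carry over: $w(0,t) = w(\pi,t) = 0$.
Separating variables: $w = \sum [A_n \cos(\omega_n t) + B_n \sin(\omega_n t)] \sin(nx)$, $\omega_n = n/2$. From ICs ($B_n$ = velocity coefficient / $\omega_n$): $A_3=2, A_4=-2, B_2=1$.
So $w(x,t) = \sin(t) \sin(2 x) + 2 \sin(3 x) \cos(3 t/2) - 2 \sin(4 x) \cos(2 t)$, and $u(x,t) = e^{-2t}w(x,t)$.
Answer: $u(x, t) = e^{-2 t} \sin(t) \sin(2 x) + 2 e^{-2 t} \sin(3 x) \cos(3 t/2) - 2 e^{-2 t} \sin(4 x) \cos(2 t)$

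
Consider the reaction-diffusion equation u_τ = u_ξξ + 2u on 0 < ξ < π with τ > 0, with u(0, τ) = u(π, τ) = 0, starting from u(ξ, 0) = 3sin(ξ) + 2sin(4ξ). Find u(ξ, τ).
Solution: Substitute u = exp(2τ)w.
Then u_τ = exp(2τ)(w_τ + 2w), u_ξξ = exp(2τ)w_ξξ; substituting and dividing by exp(2τ), the lower-order terms cancel: w_τ = w_ξξ (standard heat equation).
Data for w: w(ξ,0) = u(ξ,0) = 3sin(ξ) + 2sin(4ξ). The boundary conditions carry over: w(0,τ) = w(π,τ) = 0.
Separating variables: w = Σ c_n exp(-n²τ) sin(nξ). From w(ξ,0) = 3sin(ξ) + 2sin(4ξ): c_1=3, c_4=2.
So w(ξ,τ) = 3exp(-τ)sin(ξ) + 2exp(-16τ)sin(4ξ), and u(ξ,τ) = exp(2τ)w(ξ,τ).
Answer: u(ξ, τ) = 3exp(τ)sin(ξ) + 2exp(-14τ)sin(4ξ)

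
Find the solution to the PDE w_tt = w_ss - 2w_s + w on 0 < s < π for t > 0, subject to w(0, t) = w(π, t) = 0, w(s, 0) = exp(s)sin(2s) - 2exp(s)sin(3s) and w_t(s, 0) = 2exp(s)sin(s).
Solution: Substitute w = exp(s)u.
Then w_s = exp(s)(u_s + u), w_ss = exp(s)(u_ss + 2u_s + u), w_tt = exp(s)u_tt; substituting and dividing by exp(s), the lower-order terms cancel: u_tt = u_ss (standard wave equation).
Data for u: u(s,0) = exp(-s)w(s,0) = sin(2s) - 2sin(3s); u_t(s,0) = exp(-s)w_t(s,0) = 2sin(s). The boundary conditions carry over: u(0,t) = u(π,t) = 0.
Separating variables: u = Σ [A_n cos(ω_n t) + B_n sin(ω_n t)] sin(ns), ω_n = n. From ICs (B_n = velocity coefficient / ω_n): A_2=1, A_3=-2, B_1=2.
So u(s,t) = 2sin(s)sin(t) + sin(2s)cos(2t) - 2sin(3s)cos(3t), and w(s,t) = exp(s)u(s,t).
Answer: w(s, t) = 2exp(s)sin(s)sin(t) + exp(s)sin(2s)cos(2t) - 2exp(s)sin(3s)cos(3t)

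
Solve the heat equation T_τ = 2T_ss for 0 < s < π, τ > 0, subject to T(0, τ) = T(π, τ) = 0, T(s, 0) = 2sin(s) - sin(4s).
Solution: Using separation of variables T = X(s)G(τ):
Eigenfunctions: sin(ns), n = 1, 2, 3, ...
General solution: T(s, τ) = Σ c_n sin(ns) exp(-2n² τ)
Matching T(s,0) = 2sin(s) - sin(4s) term by term: c_1=2, c_4=-1.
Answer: T(s, τ) = 2exp(-2τ)sin(s) - exp(-32τ)sin(4s)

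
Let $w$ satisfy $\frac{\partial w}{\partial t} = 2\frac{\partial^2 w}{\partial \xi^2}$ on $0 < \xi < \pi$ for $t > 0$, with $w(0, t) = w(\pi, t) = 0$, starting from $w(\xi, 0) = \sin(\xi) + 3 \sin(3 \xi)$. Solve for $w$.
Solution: Separating variables: $w = \sum c_n e^{-2n^2t} \sin(n\xi)$. From $w(\xi,0) = \sin(\xi) + 3 \sin(3 \xi)$: $c_1=1, c_3=3$.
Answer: $w(\xi, t) = e^{-2 t} \sin(\xi) + 3 e^{-18 t} \sin(3 \xi)$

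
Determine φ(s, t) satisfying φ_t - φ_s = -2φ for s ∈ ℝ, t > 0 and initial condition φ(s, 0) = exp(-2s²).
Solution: Substitute φ = exp(-2t)u, i.e. u = exp(2t)φ.
By the product rule, φ_t = exp(-2t)(u_t - 2u), φ_s = exp(-2t)u_s.
Substituting into the PDE and dividing by exp(-2t): u_t - 2u - u_s = -2u.
The lower-order terms cancel, leaving the standard advection equation u_t - u_s = 0.
Initial data for u: u(s,0) = φ(s,0) = exp(-2s²).
Solve for u:
  By method of characteristics (waves move left with speed 1):
  Along characteristics s + t = const, u is constant, so u(s,t) = f(s + t) with f = u(·, 0).
Hence u(s,t) = exp(-2(s + t)²).
Transform back: φ(s,t) = exp(-2t)u(s,t).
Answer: φ(s, t) = exp(-2t)exp(-2(s + t)²)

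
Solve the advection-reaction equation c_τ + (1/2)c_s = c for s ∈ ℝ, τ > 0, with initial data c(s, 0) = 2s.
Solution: Substitute c = exp(τ)u.
Then c_τ = exp(τ)(u_τ + u), c_s = exp(τ)u_s; substituting and dividing by exp(τ), the lower-order terms cancel: u_τ + (1/2)u_s = 0 (standard advection equation).
Data for u: u(s,0) = c(s,0) = 2s.
By characteristics (ds/dτ = 1/2), u(s,τ) = f(s - (1/2)τ) with f = u(·, 0).
So u(s,τ) = 2s - τ, and c(s,τ) = exp(τ)u(s,τ).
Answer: c(s, τ) = 2sexp(τ) - τexp(τ)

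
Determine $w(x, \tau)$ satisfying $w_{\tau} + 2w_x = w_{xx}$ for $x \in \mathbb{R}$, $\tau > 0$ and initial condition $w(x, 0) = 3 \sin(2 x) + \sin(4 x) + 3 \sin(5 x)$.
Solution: Change to a moving frame: let $\eta = x - 2\tau$, $\sigma = \tau$ and write $w(x,\tau) = u(\eta,\sigma)$.
By the chain rule $w_{\tau} = u_{\sigma} - 2u_{\eta}$, $w_x = u_{\eta}$, $w_{xx} = u_{\eta\eta}$.
Then $w_{\tau} + 2w_x = u_{\sigma}$: the advection term cancels and the PDE becomes the heat equation $u_{\sigma} = u_{\eta\eta}$ on $\eta \in \mathbb{R}$.
Initial data: $u(\eta,0) = w(\eta,0) = 3 \sin(2 \eta) + \sin(4 \eta) + 3 \sin(5 \eta)$.
On $\eta \in \mathbb{R}$ each mode satisfies $(\sin(n\eta))'' = -n^2 \sin(n\eta)$, so $e^{-n^2\sigma} \sin(n\eta)$ solves the heat equation; by superposition $u(\eta,\sigma) = \sum c_n e^{-n^2\sigma} \sin(n\eta)$.
Reading off the coefficients: $c_2=3, c_4=1, c_5=3$, so $u(\eta,\sigma) = 3 e^{-4 \sigma} \sin(2 \eta) + e^{-16 \sigma} \sin(4 \eta) + 3 e^{-25 \sigma} \sin(5 \eta)$.
Substituting back $\eta = x - 2\tau$, $\sigma = \tau$: $w(x,\tau) = u(x - 2\tau, \tau)$.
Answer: $w(x, \tau) = -3 e^{-4 \tau} \sin(4 \tau - 2 x) -  e^{-16 \tau} \sin(8 \tau - 4 x) - 3 e^{-25 \tau} \sin(10 \tau - 5 x)$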